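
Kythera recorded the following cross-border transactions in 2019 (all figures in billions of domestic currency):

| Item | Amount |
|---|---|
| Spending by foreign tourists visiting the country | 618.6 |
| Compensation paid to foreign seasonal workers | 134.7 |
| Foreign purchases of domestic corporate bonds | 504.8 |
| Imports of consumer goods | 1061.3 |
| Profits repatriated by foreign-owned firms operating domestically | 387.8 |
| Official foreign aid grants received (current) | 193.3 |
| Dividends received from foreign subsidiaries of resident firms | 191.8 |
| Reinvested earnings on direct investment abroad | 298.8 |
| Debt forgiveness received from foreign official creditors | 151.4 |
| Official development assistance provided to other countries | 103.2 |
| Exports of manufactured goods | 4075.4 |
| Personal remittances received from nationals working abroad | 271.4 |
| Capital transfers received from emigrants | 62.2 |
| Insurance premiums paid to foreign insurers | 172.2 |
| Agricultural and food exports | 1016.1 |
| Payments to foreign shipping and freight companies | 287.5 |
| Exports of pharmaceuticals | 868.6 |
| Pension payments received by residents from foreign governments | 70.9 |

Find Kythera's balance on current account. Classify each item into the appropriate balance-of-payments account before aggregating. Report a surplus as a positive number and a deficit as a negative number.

5458.2

Goods: 4075.4 - 1061.3 + 1016.1 + 868.6 = 4898.8
Services: 618.6 - 172.2 - 287.5 = 158.9
Primary income: -134.7 - 387.8 + 191.8 + 298.8 = -31.9
Secondary income: 271.4 - 103.2 + 70.9 + 193.3 = 432.4
Current account = 4898.8 + 158.9 + (-31.9) + 432.4 = 5458.2
(Excluded from the current account — financial account: foreign purchases of domestic corporate bonds 504.8; capital account: debt forgiveness received from foreign official creditors 151.4, capital transfers received from emigrants 62.2.)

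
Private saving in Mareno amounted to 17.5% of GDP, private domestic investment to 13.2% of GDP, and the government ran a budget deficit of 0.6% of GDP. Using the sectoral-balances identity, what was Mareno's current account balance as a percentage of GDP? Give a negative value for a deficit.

By the sectoral-balances identity, CA = (S_private - I) + (T - G).
Private balance = 17.5 - 13.2 = 4.3
Government balance (T - G) = -0.6
CA = 4.3 + (-0.6) = 3.7

3.7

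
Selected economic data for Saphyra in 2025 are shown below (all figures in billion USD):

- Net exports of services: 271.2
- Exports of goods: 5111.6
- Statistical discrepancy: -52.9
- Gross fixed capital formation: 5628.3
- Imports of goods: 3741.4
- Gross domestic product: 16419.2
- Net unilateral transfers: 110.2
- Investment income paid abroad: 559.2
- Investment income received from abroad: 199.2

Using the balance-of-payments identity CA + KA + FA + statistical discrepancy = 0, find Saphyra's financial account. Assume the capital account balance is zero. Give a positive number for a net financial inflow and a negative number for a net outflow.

Goods balance = 5111.6 - 3741.4 = 1370.2
Services balance = 271.2
Trade balance (goods + services) = 1370.2 + 271.2 = 1641.4
Net primary income = 199.2 - 559.2 = -360.0
Net secondary income = 110.2
Current account = 1641.4 + (-360.0) + 110.2 = 1391.6
Financial account = -(1391.6 + (-52.9)) = -1338.7

-1338.7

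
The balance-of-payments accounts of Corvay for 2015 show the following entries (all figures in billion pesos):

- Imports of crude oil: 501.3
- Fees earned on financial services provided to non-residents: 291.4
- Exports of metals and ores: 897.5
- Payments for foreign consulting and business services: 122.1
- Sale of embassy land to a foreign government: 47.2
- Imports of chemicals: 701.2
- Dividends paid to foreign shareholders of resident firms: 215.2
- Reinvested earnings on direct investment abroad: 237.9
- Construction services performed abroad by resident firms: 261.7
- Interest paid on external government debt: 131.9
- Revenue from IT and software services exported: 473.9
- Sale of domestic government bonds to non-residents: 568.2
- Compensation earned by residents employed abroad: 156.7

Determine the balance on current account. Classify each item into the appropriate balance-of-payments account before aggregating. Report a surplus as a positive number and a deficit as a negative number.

Goods: -701.2 + 897.5 - 501.3 = -305.0
Services: -122.1 + 473.9 + 291.4 + 261.7 = 904.9
Primary income: 237.9 - 131.9 + 156.7 - 215.2 = 47.5
Current account = (-305.0) + 904.9 + 47.5 = 647.4
(Excluded from the current account — capital account: sale of embassy land to a foreign government 47.2; financial account: sale of domestic government bonds to non-residents 568.2.)

647.4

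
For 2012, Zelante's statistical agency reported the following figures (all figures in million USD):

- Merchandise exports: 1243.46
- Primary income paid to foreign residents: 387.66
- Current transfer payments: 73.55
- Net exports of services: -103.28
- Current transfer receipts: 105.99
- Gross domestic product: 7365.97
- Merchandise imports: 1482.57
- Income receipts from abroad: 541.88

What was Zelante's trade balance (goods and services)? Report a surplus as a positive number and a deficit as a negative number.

Goods balance = 1243.46 - 1482.57 = -239.11
Services balance = -103.28
Trade balance (goods + services) = -239.11 + (-103.28) = -342.39

-342.39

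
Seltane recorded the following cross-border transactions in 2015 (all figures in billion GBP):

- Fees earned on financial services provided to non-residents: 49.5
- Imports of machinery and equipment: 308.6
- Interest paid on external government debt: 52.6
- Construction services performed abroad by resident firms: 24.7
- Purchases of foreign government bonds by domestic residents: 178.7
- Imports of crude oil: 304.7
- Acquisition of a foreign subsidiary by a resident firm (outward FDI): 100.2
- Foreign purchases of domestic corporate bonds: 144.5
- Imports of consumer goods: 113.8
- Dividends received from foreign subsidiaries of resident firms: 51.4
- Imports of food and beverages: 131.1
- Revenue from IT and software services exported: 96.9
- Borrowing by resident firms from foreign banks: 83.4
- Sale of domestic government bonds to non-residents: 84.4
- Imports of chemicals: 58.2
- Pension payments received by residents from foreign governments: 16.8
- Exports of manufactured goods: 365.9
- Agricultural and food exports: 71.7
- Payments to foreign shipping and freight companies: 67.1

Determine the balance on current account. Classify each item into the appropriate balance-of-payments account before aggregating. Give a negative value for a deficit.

Goods: -131.1 - 113.8 - 58.2 - 308.6 + 71.7 - 304.7 + 365.9 = -478.8
Services: 96.9 + 49.5 + 24.7 - 67.1 = 104.0
Primary income: 51.4 - 52.6 = -1.2
Secondary income: 16.8
Current account = (-478.8) + 104.0 + (-1.2) + 16.8 = -359.2
(Excluded from the current account — financial account: purchases of foreign government bonds by domestic residents 178.7, acquisition of a foreign subsidiary by a resident firm (outward FDI) 100.2, foreign purchases of domestic corporate bonds 144.5, borrowing by resident firms from foreign banks 83.4, sale of domestic government bonds to non-residents 84.4.)

-359.2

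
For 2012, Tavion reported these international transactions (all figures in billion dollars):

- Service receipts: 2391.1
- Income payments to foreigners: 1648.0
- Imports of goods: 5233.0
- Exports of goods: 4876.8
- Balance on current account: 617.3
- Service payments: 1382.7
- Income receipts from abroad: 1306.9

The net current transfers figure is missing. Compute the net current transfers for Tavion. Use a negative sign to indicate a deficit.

Current account = goods balance + services balance + net primary income + net secondary income
Sum of the known components = 311.1
Net current transfers = CA - (known components) = 617.3 - 311.1 = 306.2

306.2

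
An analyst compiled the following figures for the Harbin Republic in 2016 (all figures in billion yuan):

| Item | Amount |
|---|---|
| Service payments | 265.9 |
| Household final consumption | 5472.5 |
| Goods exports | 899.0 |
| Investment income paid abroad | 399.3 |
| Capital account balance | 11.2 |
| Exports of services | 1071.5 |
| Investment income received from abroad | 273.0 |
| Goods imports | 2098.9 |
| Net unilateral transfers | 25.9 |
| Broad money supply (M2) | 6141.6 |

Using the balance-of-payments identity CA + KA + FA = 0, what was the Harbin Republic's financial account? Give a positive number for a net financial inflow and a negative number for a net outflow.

Goods balance = 899.0 - 2098.9 = -1199.9
Services balance = 1071.5 - 265.9 = 805.6
Trade balance (goods + services) = -1199.9 + 805.6 = -394.3
Net primary income = 273.0 - 399.3 = -126.3
Net secondary income = 25.9
Current account = -394.3 + (-126.3) + 25.9 = -494.7
Financial account = -(-494.7 + 11.2) = 483.5

483.5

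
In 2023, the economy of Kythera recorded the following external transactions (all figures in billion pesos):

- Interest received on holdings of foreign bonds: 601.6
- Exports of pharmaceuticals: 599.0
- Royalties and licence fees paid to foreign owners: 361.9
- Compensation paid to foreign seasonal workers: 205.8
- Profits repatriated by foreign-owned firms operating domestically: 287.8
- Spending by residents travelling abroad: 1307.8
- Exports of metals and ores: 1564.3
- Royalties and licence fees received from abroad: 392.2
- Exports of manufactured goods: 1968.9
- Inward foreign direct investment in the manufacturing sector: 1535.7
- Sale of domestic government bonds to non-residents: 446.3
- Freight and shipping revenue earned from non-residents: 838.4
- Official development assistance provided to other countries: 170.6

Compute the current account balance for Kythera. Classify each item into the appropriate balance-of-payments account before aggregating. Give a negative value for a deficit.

3630.5

Goods: 599.0 + 1968.9 + 1564.3 = 4132.2
Services: -1307.8 - 361.9 + 392.2 + 838.4 = -439.1
Primary income: -287.8 - 205.8 + 601.6 = 108.0
Secondary income: -170.6
Current account = 4132.2 + (-439.1) + 108.0 + (-170.6) = 3630.5
(Excluded from the current account — financial account: inward foreign direct investment in the manufacturing sector 1535.7, sale of domestic government bonds to non-residents 446.3.)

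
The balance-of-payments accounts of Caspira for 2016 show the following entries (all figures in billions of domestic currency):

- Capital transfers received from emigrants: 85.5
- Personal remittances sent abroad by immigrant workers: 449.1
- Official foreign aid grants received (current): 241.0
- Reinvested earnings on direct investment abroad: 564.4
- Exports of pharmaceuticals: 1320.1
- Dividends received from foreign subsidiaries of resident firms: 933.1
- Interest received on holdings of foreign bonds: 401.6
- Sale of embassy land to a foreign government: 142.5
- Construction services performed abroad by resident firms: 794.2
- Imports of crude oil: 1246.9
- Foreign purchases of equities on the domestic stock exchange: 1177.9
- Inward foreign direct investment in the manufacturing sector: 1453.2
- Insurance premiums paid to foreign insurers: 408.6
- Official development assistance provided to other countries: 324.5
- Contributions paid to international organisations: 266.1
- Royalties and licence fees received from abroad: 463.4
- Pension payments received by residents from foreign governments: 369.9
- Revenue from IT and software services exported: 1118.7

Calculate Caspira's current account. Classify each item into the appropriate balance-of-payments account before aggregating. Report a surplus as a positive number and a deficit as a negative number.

3511.2

Goods: -1246.9 + 1320.1 = 73.2
Services: 1118.7 + 463.4 - 408.6 + 794.2 = 1967.7
Primary income: 933.1 + 564.4 + 401.6 = 1899.1
Secondary income: -449.1 + 241.0 + 369.9 - 324.5 - 266.1 = -428.8
Current account = 73.2 + 1967.7 + 1899.1 + (-428.8) = 3511.2
(Excluded from the current account — capital account: capital transfers received from emigrants 85.5, sale of embassy land to a foreign government 142.5; financial account: foreign purchases of equities on the domestic stock exchange 1177.9, inward foreign direct investment in the manufacturing sector 1453.2.)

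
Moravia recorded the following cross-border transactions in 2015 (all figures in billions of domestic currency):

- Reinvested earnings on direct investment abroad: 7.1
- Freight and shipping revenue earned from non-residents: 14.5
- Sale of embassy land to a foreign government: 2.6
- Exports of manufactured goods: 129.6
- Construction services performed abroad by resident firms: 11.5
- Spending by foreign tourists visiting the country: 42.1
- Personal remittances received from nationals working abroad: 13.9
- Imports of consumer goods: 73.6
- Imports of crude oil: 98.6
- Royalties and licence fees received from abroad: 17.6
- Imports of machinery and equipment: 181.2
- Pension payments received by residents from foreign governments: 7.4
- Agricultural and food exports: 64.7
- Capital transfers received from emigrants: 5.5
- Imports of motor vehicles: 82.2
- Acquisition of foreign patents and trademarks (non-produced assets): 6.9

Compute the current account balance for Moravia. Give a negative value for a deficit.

-127.2

Goods: -181.2 - 98.6 - 82.2 + 64.7 - 73.6 + 129.6 = -241.3
Services: 17.6 + 14.5 + 42.1 + 11.5 = 85.7
Primary income: 7.1
Secondary income: 7.4 + 13.9 = 21.3
Current account = (-241.3) + 85.7 + 7.1 + 21.3 = -127.2
(Excluded from the current account — capital account: sale of embassy land to a foreign government 2.6, capital transfers received from emigrants 5.5, acquisition of foreign patents and trademarks (non-produced assets) 6.9.)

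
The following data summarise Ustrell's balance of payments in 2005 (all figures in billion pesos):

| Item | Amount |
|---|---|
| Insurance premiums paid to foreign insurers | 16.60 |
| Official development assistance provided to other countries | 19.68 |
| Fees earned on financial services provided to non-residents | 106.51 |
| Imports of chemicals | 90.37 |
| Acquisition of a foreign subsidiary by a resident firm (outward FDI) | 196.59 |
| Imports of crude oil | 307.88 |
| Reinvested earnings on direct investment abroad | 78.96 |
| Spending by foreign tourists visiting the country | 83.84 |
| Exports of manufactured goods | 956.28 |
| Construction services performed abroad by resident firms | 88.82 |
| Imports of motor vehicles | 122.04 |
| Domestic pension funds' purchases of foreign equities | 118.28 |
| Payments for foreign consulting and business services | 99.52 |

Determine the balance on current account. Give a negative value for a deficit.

Goods: -307.88 + 956.28 - 90.37 - 122.04 = 435.99
Services: -99.52 + 106.51 - 16.60 + 83.84 + 88.82 = 163.05
Primary income: 78.96
Secondary income: -19.68
Current account = 435.99 + 163.05 + 78.96 + (-19.68) = 658.32
(Excluded from the current account — financial account: acquisition of a foreign subsidiary by a resident firm (outward FDI) 196.59, domestic pension funds' purchases of foreign equities 118.28.)

658.32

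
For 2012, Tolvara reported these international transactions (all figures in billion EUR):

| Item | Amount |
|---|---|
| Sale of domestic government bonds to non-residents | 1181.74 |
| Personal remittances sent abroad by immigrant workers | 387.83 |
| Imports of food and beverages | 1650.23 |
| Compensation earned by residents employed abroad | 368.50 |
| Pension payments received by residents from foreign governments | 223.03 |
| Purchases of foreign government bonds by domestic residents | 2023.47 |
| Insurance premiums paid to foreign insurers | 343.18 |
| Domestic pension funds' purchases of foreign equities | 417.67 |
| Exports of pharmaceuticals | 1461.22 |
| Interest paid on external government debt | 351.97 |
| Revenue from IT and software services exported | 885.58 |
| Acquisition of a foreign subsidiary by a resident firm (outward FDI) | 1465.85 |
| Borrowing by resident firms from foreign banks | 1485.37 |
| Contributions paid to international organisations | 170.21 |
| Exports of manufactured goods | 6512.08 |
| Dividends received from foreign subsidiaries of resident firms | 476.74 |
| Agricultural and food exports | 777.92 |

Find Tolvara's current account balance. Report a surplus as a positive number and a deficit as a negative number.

7801.65

Goods: -1650.23 + 1461.22 + 6512.08 + 777.92 = 7100.99
Services: -343.18 + 885.58 = 542.40
Primary income: -351.97 + 368.50 + 476.74 = 493.27
Secondary income: -387.83 + 223.03 - 170.21 = -335.01
Current account = 7100.99 + 542.40 + 493.27 + (-335.01) = 7801.65
(Excluded from the current account — financial account: sale of domestic government bonds to non-residents 1181.74, purchases of foreign government bonds by domestic residents 2023.47, domestic pension funds' purchases of foreign equities 417.67, acquisition of a foreign subsidiary by a resident firm (outward FDI) 1465.85, borrowing by resident firms from foreign banks 1485.37.)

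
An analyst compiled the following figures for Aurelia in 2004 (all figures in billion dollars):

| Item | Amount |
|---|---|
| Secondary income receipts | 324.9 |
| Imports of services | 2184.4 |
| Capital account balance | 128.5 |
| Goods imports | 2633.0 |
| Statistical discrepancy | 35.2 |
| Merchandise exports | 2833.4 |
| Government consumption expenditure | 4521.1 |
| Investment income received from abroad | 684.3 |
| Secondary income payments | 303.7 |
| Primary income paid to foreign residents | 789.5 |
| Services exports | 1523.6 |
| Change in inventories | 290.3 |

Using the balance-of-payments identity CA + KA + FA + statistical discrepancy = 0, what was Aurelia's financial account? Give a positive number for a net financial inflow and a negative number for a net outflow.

380.7

Goods balance = 2833.4 - 2633.0 = 200.4
Services balance = 1523.6 - 2184.4 = -660.8
Trade balance (goods + services) = 200.4 + (-660.8) = -460.4
Net primary income = 684.3 - 789.5 = -105.2
Net secondary income = 324.9 - 303.7 = 21.2
Current account = -460.4 + (-105.2) + 21.2 = -544.4
Financial account = -(-544.4 + 128.5 + 35.2) = 380.7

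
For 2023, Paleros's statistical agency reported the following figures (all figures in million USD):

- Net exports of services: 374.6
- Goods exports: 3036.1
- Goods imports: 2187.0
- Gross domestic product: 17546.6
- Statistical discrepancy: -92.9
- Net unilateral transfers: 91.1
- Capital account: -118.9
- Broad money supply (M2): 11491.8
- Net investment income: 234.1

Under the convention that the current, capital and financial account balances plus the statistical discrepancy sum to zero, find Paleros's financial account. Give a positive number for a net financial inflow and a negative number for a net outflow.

Goods balance = 3036.1 - 2187.0 = 849.1
Services balance = 374.6
Trade balance (goods + services) = 849.1 + 374.6 = 1223.7
Net primary income = 234.1
Net secondary income = 91.1
Current account = 1223.7 + 234.1 + 91.1 = 1548.9
Financial account = -(1548.9 + (-118.9) + (-92.9)) = -1337.1

-1337.1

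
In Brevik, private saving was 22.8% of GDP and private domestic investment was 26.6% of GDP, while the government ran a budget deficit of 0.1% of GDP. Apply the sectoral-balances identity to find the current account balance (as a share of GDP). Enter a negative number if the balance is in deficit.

-3.9

By the sectoral-balances identity, CA = (S_private - I) + (T - G).
Private balance = 22.8 - 26.6 = -3.8
Government balance (T - G) = -0.1
CA = -3.8 + (-0.1) = -3.9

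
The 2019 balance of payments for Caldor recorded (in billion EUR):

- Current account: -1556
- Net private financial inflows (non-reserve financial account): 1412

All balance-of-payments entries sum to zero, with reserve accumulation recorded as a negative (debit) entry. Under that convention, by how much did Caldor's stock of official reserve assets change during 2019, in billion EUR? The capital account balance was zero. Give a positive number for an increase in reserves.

Official reserve transactions balance = -((-1556) + 1412) = 144
An accumulation of reserves is recorded as a debit (negative entry), so the change in the stock of reserves is the negative of that balance.
Change in official reserves = -(144) = -144

-144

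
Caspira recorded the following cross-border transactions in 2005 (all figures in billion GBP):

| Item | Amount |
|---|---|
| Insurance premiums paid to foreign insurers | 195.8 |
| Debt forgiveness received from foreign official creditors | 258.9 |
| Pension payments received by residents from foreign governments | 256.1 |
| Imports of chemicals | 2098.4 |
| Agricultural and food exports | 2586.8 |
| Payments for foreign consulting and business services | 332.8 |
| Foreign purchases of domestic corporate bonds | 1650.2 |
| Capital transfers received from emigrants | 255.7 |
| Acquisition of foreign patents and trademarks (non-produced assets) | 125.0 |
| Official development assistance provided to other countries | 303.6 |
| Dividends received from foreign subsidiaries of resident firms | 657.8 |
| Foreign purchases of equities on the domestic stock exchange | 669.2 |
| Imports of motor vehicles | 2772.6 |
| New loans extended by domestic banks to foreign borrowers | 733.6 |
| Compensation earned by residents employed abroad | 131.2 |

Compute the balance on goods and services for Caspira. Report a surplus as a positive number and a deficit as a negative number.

Goods: -2098.4 + 2586.8 - 2772.6 = -2284.2
Services: -195.8 - 332.8 = -528.6
Trade balance = -2284.2 + (-528.6) = -2812.8
(Excluded from the trade balance — capital account: debt forgiveness received from foreign official creditors 258.9, capital transfers received from emigrants 255.7, acquisition of foreign patents and trademarks (non-produced assets) 125.0; secondary income: pension payments received by residents from foreign governments 256.1, official development assistance provided to other countries 303.6; financial account: foreign purchases of domestic corporate bonds 1650.2, foreign purchases of equities on the domestic stock exchange 669.2, new loans extended by domestic banks to foreign borrowers 733.6; primary income: dividends received from foreign subsidiaries of resident firms 657.8, compensation earned by residents employed abroad 131.2.)

-2812.8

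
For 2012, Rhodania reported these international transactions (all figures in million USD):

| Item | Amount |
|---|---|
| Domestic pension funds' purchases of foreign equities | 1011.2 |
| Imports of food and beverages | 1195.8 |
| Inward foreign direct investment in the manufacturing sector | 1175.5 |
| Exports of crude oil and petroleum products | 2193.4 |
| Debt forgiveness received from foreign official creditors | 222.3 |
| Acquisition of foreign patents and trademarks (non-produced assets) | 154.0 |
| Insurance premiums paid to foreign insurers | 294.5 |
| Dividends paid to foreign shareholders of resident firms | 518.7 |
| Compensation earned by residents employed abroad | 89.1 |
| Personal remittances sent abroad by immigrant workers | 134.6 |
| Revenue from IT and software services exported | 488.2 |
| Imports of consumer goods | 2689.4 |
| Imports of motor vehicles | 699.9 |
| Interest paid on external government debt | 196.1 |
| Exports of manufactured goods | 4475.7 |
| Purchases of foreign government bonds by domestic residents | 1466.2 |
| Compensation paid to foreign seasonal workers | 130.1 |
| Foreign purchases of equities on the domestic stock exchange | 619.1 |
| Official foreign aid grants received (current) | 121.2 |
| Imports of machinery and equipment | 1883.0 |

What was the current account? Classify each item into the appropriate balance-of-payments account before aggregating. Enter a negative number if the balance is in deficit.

Goods: 4475.7 - 1883.0 - 1195.8 - 699.9 + 2193.4 - 2689.4 = 201.0
Services: -294.5 + 488.2 = 193.7
Primary income: 89.1 - 130.1 - 196.1 - 518.7 = -755.8
Secondary income: 121.2 - 134.6 = -13.4
Current account = 201.0 + 193.7 + (-755.8) + (-13.4) = -374.5
(Excluded from the current account — financial account: domestic pension funds' purchases of foreign equities 1011.2, inward foreign direct investment in the manufacturing sector 1175.5, purchases of foreign government bonds by domestic residents 1466.2, foreign purchases of equities on the domestic stock exchange 619.1; capital account: debt forgiveness received from foreign official creditors 222.3, acquisition of foreign patents and trademarks (non-produced assets) 154.0.)

-374.5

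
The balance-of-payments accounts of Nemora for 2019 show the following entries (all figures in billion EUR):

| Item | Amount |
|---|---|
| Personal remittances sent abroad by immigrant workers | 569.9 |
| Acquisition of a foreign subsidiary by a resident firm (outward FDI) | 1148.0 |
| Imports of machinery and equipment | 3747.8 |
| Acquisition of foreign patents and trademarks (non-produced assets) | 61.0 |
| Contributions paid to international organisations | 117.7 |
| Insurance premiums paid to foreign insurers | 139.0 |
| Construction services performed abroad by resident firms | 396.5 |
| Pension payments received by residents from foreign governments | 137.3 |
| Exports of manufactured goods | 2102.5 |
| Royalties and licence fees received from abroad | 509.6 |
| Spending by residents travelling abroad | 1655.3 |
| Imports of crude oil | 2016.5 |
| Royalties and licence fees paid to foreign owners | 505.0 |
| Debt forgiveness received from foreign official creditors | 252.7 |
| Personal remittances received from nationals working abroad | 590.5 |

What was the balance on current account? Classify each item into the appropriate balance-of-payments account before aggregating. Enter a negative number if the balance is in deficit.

-5014.8

Goods: -3747.8 + 2102.5 - 2016.5 = -3661.8
Services: 396.5 - 1655.3 - 505.0 + 509.6 - 139.0 = -1393.2
Secondary income: -569.9 + 137.3 - 117.7 + 590.5 = 40.2
Current account = (-3661.8) + (-1393.2) + 40.2 = -5014.8
(Excluded from the current account — financial account: acquisition of a foreign subsidiary by a resident firm (outward FDI) 1148.0; capital account: acquisition of foreign patents and trademarks (non-produced assets) 61.0, debt forgiveness received from foreign official creditors 252.7.)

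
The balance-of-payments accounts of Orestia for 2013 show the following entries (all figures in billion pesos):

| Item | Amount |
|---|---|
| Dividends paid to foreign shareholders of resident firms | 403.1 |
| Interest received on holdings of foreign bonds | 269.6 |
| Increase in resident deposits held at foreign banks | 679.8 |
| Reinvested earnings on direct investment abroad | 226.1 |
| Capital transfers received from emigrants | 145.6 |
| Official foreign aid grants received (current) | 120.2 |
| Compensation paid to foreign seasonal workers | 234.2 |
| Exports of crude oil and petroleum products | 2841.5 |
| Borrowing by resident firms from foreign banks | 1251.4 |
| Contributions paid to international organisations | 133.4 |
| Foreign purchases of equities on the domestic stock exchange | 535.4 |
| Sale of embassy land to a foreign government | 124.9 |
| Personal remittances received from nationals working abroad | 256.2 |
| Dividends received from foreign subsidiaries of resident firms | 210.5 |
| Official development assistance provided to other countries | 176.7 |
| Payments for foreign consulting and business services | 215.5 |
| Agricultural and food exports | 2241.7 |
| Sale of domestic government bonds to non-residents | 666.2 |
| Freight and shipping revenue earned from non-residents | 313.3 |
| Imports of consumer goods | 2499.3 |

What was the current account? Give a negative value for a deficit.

2816.9

Goods: -2499.3 + 2841.5 + 2241.7 = 2583.9
Services: 313.3 - 215.5 = 97.8
Primary income: 210.5 + 269.6 + 226.1 - 234.2 - 403.1 = 68.9
Secondary income: 120.2 + 256.2 - 133.4 - 176.7 = 66.3
Current account = 2583.9 + 97.8 + 68.9 + 66.3 = 2816.9
(Excluded from the current account — financial account: increase in resident deposits held at foreign banks 679.8, borrowing by resident firms from foreign banks 1251.4, foreign purchases of equities on the domestic stock exchange 535.4, sale of domestic government bonds to non-residents 666.2; capital account: capital transfers received from emigrants 145.6, sale of embassy land to a foreign government 124.9.)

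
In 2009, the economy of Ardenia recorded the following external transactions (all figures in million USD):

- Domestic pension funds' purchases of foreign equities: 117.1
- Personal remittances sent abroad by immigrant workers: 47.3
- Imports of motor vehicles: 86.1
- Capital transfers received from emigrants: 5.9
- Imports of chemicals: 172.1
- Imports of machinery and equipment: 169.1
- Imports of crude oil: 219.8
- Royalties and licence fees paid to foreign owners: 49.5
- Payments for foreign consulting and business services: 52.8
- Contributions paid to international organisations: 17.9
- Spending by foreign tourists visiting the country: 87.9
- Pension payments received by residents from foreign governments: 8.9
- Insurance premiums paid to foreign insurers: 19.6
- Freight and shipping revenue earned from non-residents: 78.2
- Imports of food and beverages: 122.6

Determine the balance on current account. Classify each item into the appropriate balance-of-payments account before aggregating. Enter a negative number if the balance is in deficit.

Goods: -122.6 - 219.8 - 169.1 - 172.1 - 86.1 = -769.7
Services: 87.9 - 52.8 - 49.5 - 19.6 + 78.2 = 44.2
Secondary income: -17.9 - 47.3 + 8.9 = -56.3
Current account = (-769.7) + 44.2 + (-56.3) = -781.8
(Excluded from the current account — financial account: domestic pension funds' purchases of foreign equities 117.1; capital account: capital transfers received from emigrants 5.9.)

-781.8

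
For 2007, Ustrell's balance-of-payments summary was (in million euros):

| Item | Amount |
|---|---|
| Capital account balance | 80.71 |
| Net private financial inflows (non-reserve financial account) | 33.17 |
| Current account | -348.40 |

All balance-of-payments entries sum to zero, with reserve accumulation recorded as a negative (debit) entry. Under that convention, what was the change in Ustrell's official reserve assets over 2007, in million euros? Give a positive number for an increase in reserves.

-234.52

Official reserve transactions balance = -((-348.40) + 80.71 + 33.17) = 234.52
An accumulation of reserves is recorded as a debit (negative entry), so the change in the stock of reserves is the negative of that balance.
Change in official reserves = -(234.52) = -234.52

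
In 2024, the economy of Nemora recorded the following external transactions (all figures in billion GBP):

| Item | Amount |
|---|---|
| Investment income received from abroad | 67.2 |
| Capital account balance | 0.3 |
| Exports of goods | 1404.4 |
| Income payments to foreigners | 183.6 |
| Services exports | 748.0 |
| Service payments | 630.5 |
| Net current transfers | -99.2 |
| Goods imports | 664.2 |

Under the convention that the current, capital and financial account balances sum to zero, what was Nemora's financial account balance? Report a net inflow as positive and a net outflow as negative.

-642.4

Goods balance = 1404.4 - 664.2 = 740.2
Services balance = 748.0 - 630.5 = 117.5
Trade balance (goods + services) = 740.2 + 117.5 = 857.7
Net primary income = 67.2 - 183.6 = -116.4
Net secondary income = -99.2
Current account = 857.7 + (-116.4) + (-99.2) = 642.1
Financial account = -(642.1 + 0.3) = -642.4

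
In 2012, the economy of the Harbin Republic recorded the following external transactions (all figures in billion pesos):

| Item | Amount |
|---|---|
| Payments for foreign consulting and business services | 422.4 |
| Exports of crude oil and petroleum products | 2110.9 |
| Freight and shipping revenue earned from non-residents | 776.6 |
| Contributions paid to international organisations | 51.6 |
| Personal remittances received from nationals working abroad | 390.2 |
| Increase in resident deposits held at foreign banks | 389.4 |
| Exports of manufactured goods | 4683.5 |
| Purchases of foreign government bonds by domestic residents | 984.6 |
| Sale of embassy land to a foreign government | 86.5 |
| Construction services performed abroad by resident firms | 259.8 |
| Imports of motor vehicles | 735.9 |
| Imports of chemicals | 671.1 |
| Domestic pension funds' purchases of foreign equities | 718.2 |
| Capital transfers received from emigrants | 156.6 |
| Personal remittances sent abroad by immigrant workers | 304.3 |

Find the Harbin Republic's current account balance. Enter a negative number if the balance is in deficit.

6035.7

Goods: 4683.5 + 2110.9 - 735.9 - 671.1 = 5387.4
Services: 776.6 - 422.4 + 259.8 = 614.0
Secondary income: -304.3 - 51.6 + 390.2 = 34.3
Current account = 5387.4 + 614.0 + 34.3 = 6035.7
(Excluded from the current account — financial account: increase in resident deposits held at foreign banks 389.4, purchases of foreign government bonds by domestic residents 984.6, domestic pension funds' purchases of foreign equities 718.2; capital account: sale of embassy land to a foreign government 86.5, capital transfers received from emigrants 156.6.)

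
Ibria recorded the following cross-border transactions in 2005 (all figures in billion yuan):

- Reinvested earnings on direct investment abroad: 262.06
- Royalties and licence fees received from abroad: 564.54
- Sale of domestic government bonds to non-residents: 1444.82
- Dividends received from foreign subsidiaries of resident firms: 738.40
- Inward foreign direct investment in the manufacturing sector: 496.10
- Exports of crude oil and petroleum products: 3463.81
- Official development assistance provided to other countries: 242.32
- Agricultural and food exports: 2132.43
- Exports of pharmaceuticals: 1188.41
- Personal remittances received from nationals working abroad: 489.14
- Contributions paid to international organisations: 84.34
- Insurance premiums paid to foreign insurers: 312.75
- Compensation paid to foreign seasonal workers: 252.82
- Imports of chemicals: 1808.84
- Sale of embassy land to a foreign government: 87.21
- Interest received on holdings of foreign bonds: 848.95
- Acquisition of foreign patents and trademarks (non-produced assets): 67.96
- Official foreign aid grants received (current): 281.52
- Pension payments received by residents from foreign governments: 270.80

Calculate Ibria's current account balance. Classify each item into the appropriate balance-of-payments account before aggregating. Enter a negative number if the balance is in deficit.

7538.99

Goods: 2132.43 - 1808.84 + 1188.41 + 3463.81 = 4975.81
Services: 564.54 - 312.75 = 251.79
Primary income: 738.40 + 262.06 + 848.95 - 252.82 = 1596.59
Secondary income: -84.34 + 281.52 + 270.80 - 242.32 + 489.14 = 714.80
Current account = 4975.81 + 251.79 + 1596.59 + 714.80 = 7538.99
(Excluded from the current account — financial account: sale of domestic government bonds to non-residents 1444.82, inward foreign direct investment in the manufacturing sector 496.10; capital account: sale of embassy land to a foreign government 87.21, acquisition of foreign patents and trademarks (non-produced assets) 67.96.)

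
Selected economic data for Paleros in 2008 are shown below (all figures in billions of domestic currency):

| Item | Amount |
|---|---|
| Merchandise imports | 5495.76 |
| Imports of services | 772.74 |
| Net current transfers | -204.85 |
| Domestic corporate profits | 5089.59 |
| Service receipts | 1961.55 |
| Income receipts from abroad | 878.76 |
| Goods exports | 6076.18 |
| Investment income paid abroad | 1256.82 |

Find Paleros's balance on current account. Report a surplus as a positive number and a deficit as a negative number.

Goods balance = 6076.18 - 5495.76 = 580.42
Services balance = 1961.55 - 772.74 = 1188.81
Trade balance (goods + services) = 580.42 + 1188.81 = 1769.23
Net primary income = 878.76 - 1256.82 = -378.06
Net secondary income = -204.85
Current account = 1769.23 + (-378.06) + (-204.85) = 1186.32

1186.32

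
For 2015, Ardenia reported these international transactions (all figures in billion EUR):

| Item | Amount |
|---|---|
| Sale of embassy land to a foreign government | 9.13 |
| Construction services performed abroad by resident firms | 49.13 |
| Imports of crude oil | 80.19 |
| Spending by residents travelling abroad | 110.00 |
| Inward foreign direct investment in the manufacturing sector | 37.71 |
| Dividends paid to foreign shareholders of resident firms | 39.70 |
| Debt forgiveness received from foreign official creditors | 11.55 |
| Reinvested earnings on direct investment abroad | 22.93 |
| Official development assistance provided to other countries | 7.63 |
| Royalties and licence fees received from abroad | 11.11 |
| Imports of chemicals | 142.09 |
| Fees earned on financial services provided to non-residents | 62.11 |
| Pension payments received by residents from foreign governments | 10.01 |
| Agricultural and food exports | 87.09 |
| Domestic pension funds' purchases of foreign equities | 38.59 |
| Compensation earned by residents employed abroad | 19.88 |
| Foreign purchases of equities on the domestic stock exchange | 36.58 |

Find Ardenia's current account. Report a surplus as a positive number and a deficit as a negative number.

Goods: -80.19 + 87.09 - 142.09 = -135.19
Services: 62.11 + 49.13 + 11.11 - 110.00 = 12.35
Primary income: 19.88 - 39.70 + 22.93 = 3.11
Secondary income: 10.01 - 7.63 = 2.38
Current account = (-135.19) + 12.35 + 3.11 + 2.38 = -117.35
(Excluded from the current account — capital account: sale of embassy land to a foreign government 9.13, debt forgiveness received from foreign official creditors 11.55; financial account: inward foreign direct investment in the manufacturing sector 37.71, domestic pension funds' purchases of foreign equities 38.59, foreign purchases of equities on the domestic stock exchange 36.58.)

-117.35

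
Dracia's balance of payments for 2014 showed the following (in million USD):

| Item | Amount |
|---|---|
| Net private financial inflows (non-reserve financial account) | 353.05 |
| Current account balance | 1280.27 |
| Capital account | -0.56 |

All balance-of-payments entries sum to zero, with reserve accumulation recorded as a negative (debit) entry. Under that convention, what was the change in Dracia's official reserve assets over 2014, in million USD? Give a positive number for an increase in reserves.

1632.76

Official reserve transactions balance = -(1280.27 + (-0.56) + 353.05) = -1632.76
An accumulation of reserves is recorded as a debit (negative entry), so the change in the stock of reserves is the negative of that balance.
Change in official reserves = -(-1632.76) = 1632.76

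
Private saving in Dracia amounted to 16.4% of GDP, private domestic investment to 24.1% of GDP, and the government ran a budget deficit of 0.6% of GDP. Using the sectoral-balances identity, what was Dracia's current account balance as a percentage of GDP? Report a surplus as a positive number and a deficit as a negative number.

-8.3

By the sectoral-balances identity, CA = (S_private - I) + (T - G).
Private balance = 16.4 - 24.1 = -7.7
Government balance (T - G) = -0.6
CA = -7.7 + (-0.6) = -8.3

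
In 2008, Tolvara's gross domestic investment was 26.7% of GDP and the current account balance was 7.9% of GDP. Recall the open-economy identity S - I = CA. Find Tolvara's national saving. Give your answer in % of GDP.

34.6

S = I + CA = 26.7 + 7.9 = 34.6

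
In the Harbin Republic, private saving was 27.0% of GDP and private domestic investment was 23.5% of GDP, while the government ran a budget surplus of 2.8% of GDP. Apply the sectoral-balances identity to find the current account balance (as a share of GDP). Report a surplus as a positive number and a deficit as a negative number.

6.3

By the sectoral-balances identity, CA = (S_private - I) + (T - G).
Private balance = 27.0 - 23.5 = 3.5
Government balance (T - G) = 2.8
CA = 3.5 + 2.8 = 6.3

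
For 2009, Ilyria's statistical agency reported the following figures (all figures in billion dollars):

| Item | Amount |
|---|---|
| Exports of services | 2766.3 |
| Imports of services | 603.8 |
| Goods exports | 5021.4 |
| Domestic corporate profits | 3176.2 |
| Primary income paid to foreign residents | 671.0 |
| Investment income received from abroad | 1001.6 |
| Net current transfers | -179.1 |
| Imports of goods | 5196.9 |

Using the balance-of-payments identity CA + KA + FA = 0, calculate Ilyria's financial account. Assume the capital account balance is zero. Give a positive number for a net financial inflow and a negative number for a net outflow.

-2138.5

Goods balance = 5021.4 - 5196.9 = -175.5
Services balance = 2766.3 - 603.8 = 2162.5
Trade balance (goods + services) = -175.5 + 2162.5 = 1987.0
Net primary income = 1001.6 - 671.0 = 330.6
Net secondary income = -179.1
Current account = 1987.0 + 330.6 + (-179.1) = 2138.5
Financial account = -(2138.5) = -2138.5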